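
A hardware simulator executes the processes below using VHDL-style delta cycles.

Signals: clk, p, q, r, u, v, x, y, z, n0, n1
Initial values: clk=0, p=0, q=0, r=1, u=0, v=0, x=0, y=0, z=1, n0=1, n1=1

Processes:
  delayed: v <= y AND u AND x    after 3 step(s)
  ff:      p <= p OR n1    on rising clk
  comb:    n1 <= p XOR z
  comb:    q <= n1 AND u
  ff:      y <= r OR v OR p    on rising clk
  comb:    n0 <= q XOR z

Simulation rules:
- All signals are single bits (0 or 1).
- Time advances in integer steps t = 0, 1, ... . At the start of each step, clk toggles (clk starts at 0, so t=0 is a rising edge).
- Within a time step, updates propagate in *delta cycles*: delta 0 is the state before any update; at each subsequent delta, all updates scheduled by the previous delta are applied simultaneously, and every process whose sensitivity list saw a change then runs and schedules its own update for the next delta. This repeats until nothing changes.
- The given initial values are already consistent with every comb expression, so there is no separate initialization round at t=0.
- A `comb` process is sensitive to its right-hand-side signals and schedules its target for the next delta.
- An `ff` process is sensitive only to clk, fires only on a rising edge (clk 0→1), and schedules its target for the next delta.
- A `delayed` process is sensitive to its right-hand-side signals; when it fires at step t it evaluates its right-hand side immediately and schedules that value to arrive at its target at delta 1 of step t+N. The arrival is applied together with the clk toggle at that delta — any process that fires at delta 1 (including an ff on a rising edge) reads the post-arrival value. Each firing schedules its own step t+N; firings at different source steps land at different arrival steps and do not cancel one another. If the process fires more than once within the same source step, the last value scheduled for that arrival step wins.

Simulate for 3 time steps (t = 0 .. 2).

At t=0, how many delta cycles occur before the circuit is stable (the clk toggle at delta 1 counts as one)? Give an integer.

t=0 Δ0: q=0 clk=0 y=0 p=0 v=0 z=1 u=0 n1=1 n0=1 r=1 x=0
  Δ1: clk:0→1
  Δ2: y:0→1, p:0→1
  Δ3: n1:1→0
  (3Δ to stable)
t=1 Δ0: q=0 clk=1 y=1 p=1 v=0 z=1 u=0 n1=0 n0=1 r=1 x=0
  Δ1: clk:1→0
  (1Δ to stable)
t=2 Δ0: q=0 clk=0 y=1 p=1 v=0 z=1 u=0 n1=0 n0=1 r=1 x=0
  Δ1: clk:0→1
  (1Δ to stable)

3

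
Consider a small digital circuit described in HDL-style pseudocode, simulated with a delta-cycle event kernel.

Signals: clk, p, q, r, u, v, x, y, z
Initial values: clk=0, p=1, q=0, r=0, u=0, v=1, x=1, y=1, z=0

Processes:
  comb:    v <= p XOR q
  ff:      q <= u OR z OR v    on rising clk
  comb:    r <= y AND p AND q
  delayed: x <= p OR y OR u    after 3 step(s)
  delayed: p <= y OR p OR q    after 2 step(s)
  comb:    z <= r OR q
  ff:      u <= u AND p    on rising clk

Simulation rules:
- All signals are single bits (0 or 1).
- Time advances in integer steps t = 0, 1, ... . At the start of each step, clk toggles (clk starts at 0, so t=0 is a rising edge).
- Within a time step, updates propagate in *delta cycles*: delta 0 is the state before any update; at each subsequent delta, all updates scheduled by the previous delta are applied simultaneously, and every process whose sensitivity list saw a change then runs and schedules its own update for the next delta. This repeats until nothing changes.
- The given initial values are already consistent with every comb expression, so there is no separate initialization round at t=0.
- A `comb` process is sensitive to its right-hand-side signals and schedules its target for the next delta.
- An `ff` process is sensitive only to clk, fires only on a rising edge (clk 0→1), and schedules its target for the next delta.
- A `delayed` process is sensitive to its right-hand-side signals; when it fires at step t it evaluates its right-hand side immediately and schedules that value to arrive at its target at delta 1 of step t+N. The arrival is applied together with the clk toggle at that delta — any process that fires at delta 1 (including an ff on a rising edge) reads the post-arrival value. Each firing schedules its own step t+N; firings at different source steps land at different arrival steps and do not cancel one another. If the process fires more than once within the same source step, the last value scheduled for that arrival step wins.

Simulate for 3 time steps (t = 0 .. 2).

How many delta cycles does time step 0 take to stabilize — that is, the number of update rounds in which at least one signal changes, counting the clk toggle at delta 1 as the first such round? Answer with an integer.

t0.Δ0 y=1 clk=0 r=0 q=0 p=1 u=0 z=0 v=1 x=1
t0.Δ1 y=1 clk=1 r=0 q=0 p=1 u=0 z=0 v=1 x=1
t0.Δ2 y=1 clk=1 r=0 q=1 p=1 u=0 z=0 v=1 x=1
t0.Δ3 y=1 clk=1 r=1 q=1 p=1 u=0 z=1 v=0 x=1
t1.Δ0 y=1 clk=1 r=1 q=1 p=1 u=0 z=1 v=0 x=1
t1.Δ1 y=1 clk=0 r=1 q=1 p=1 u=0 z=1 v=0 x=1
t2.Δ0 y=1 clk=0 r=1 q=1 p=1 u=0 z=1 v=0 x=1
t2.Δ1 y=1 clk=1 r=1 q=1 p=1 u=0 z=1 v=0 x=1

3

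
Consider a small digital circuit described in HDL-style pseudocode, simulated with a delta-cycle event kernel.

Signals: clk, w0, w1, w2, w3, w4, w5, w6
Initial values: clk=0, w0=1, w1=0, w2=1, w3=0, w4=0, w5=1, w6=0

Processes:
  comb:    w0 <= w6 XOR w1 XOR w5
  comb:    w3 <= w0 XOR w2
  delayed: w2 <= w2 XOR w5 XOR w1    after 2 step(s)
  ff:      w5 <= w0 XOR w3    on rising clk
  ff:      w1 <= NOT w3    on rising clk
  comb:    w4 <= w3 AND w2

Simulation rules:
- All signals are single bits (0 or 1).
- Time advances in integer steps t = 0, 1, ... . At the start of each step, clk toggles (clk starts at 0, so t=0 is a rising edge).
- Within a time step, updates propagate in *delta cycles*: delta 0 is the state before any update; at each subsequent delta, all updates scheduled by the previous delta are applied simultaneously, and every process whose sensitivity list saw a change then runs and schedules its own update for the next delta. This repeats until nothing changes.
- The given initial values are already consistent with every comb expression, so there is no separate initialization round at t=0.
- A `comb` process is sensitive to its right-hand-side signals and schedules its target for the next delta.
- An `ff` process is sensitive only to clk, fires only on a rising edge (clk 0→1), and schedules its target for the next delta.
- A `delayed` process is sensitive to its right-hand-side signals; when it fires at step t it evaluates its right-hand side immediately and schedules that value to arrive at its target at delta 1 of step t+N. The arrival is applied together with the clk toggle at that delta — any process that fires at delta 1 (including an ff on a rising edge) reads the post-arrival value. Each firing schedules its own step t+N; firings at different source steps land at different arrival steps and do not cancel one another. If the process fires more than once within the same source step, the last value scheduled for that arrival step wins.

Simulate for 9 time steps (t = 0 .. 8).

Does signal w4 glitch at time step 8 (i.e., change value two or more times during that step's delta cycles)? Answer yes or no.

[bits: w6,w2,w0,w4,w5,w1,w3,clk]
t=0: Δ0=01101000 Δ1=01101001 Δ2=01101101 Δ3=01001101 Δ4=01001111 Δ5=01011111 | 5Δ
t=1: Δ0=01011111 Δ1=01011110 | 1Δ
t=2: Δ0=01011110 Δ1=01011111 Δ2=01011011 Δ3=01111011 Δ4=01111001 Δ5=01101001 | 5Δ
t=3: Δ0=01101001 Δ1=01101000 | 1Δ
t=4: Δ0=01101000 Δ1=00101001 Δ2=00101111 Δ3=00001111 Δ4=00001101 | 4Δ
t=5: Δ0=00001101 Δ1=00001100 | 1Δ
t=6: Δ0=00001100 Δ1=00001101 Δ2=00000101 Δ3=00100101 Δ4=00100111 | 4Δ
t=7: Δ0=00100111 Δ1=00100110 | 1Δ
t=8: Δ0=00100110 Δ1=01100111 Δ2=01110001 Δ3=01000001 Δ4=01000011 Δ5=01010011 | 5Δ

yes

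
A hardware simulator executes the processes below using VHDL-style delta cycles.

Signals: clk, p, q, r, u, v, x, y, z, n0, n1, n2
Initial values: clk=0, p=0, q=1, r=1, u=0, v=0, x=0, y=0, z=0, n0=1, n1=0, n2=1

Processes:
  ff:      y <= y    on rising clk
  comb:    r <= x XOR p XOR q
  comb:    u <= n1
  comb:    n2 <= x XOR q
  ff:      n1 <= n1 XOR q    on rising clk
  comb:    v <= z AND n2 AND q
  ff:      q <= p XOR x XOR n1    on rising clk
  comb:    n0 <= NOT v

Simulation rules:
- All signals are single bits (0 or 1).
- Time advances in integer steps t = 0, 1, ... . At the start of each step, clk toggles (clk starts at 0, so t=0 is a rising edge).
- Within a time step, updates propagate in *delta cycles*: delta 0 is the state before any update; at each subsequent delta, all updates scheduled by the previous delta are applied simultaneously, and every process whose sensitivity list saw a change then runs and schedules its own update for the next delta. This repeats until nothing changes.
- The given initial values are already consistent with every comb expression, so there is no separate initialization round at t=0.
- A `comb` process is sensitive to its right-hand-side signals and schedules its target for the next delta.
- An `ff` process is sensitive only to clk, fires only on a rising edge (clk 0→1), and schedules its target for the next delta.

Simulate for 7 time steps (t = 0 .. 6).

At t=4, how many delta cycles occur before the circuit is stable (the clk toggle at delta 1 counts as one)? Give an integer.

3

[bits: u,p,n2,n1,v,x,q,y,z,n0,clk,r]
t=0: Δ0=001000100101 Δ1=001000100111 Δ2=001100000111 Δ3=100100000110 | 3Δ
t=1: Δ0=100100000110 Δ1=100100000100 | 1Δ
t=2: Δ0=100100000100 Δ1=100100000110 Δ2=100100100110 Δ3=101100100111 | 3Δ
t=3: Δ0=101100100111 Δ1=101100100101 | 1Δ
t=4: Δ0=101100100101 Δ1=101100100111 Δ2=101000100111 Δ3=001000100111 | 3Δ
t=5: Δ0=001000100111 Δ1=001000100101 | 1Δ
t=6: Δ0=001000100101 Δ1=001000100111 Δ2=001100000111 Δ3=100100000110 | 3Δ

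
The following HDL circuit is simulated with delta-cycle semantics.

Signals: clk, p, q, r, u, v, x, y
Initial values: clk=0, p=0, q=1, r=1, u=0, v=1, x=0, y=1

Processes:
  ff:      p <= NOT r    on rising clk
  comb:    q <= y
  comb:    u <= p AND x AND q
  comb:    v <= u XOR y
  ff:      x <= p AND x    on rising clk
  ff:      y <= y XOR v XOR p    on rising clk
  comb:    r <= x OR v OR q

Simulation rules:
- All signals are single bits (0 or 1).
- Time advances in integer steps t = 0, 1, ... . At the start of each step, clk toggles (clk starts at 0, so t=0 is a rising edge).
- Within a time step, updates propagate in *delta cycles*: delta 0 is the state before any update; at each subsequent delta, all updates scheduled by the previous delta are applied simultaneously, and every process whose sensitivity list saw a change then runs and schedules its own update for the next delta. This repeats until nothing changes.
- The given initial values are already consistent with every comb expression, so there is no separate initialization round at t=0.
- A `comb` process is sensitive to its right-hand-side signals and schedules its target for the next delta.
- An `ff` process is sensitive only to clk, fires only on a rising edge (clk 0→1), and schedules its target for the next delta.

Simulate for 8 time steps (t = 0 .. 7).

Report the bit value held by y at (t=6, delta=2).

[bits: p,r,q,u,y,x,clk,v]
t=0: Δ0=01101001 Δ1=01101011 Δ2=01100011 Δ3=01000010 Δ4=00000010 | 4Δ
t=1: Δ0=00000010 Δ1=00000000 | 1Δ
t=2: Δ0=00000000 Δ1=00000010 Δ2=10000010 | 2Δ
t=3: Δ0=10000010 Δ1=10000000 | 1Δ
t=4: Δ0=10000000 Δ1=10000010 Δ2=10001010 Δ3=10101011 Δ4=11101011 | 4Δ
t=5: Δ0=11101011 Δ1=11101001 | 1Δ
t=6: Δ0=11101001 Δ1=11101011 Δ2=01101011 | 2Δ
t=7: Δ0=01101011 Δ1=01101001 | 1Δ

1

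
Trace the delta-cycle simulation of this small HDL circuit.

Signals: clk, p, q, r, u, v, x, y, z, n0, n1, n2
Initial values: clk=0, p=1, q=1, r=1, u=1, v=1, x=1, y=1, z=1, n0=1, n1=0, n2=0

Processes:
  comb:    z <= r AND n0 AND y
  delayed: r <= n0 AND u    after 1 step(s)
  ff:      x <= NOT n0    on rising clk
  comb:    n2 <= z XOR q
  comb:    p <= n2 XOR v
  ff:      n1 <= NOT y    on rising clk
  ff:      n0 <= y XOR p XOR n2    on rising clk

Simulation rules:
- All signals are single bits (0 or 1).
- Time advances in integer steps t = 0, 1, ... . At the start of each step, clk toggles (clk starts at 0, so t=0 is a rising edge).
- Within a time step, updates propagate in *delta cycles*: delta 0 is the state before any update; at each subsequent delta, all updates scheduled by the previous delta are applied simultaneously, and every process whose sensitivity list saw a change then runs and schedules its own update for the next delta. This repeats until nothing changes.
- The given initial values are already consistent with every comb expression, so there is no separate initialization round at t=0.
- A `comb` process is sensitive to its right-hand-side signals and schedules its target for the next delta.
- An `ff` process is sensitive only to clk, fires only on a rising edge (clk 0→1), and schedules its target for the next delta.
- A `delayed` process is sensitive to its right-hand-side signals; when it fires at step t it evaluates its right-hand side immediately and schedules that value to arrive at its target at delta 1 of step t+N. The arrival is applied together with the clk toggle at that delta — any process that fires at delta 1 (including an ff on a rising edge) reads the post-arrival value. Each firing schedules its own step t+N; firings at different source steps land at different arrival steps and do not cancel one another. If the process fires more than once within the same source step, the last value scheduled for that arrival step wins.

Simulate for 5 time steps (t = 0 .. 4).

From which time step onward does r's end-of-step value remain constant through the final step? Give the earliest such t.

t0.Δ0 n2=0 y=1 clk=0 u=1 p=1 n0=1 n1=0 z=1 q=1 r=1 x=1 v=1
t0.Δ1 n2=0 y=1 clk=1 u=1 p=1 n0=1 n1=0 z=1 q=1 r=1 x=1 v=1
t0.Δ2 n2=0 y=1 clk=1 u=1 p=1 n0=0 n1=0 z=1 q=1 r=1 x=0 v=1
t0.Δ3 n2=0 y=1 clk=1 u=1 p=1 n0=0 n1=0 z=0 q=1 r=1 x=0 v=1
t0.Δ4 n2=1 y=1 clk=1 u=1 p=1 n0=0 n1=0 z=0 q=1 r=1 x=0 v=1
t0.Δ5 n2=1 y=1 clk=1 u=1 p=0 n0=0 n1=0 z=0 q=1 r=1 x=0 v=1
t1.Δ0 n2=1 y=1 clk=1 u=1 p=0 n0=0 n1=0 z=0 q=1 r=1 x=0 v=1
t1.Δ1 n2=1 y=1 clk=0 u=1 p=0 n0=0 n1=0 z=0 q=1 r=0 x=0 v=1
t2.Δ0 n2=1 y=1 clk=0 u=1 p=0 n0=0 n1=0 z=0 q=1 r=0 x=0 v=1
t2.Δ1 n2=1 y=1 clk=1 u=1 p=0 n0=0 n1=0 z=0 q=1 r=0 x=0 v=1
t2.Δ2 n2=1 y=1 clk=1 u=1 p=0 n0=0 n1=0 z=0 q=1 r=0 x=1 v=1
t3.Δ0 n2=1 y=1 clk=1 u=1 p=0 n0=0 n1=0 z=0 q=1 r=0 x=1 v=1
t3.Δ1 n2=1 y=1 clk=0 u=1 p=0 n0=0 n1=0 z=0 q=1 r=0 x=1 v=1
t4.Δ0 n2=1 y=1 clk=0 u=1 p=0 n0=0 n1=0 z=0 q=1 r=0 x=1 v=1
t4.Δ1 n2=1 y=1 clk=1 u=1 p=0 n0=0 n1=0 z=0 q=1 r=0 x=1 v=1

1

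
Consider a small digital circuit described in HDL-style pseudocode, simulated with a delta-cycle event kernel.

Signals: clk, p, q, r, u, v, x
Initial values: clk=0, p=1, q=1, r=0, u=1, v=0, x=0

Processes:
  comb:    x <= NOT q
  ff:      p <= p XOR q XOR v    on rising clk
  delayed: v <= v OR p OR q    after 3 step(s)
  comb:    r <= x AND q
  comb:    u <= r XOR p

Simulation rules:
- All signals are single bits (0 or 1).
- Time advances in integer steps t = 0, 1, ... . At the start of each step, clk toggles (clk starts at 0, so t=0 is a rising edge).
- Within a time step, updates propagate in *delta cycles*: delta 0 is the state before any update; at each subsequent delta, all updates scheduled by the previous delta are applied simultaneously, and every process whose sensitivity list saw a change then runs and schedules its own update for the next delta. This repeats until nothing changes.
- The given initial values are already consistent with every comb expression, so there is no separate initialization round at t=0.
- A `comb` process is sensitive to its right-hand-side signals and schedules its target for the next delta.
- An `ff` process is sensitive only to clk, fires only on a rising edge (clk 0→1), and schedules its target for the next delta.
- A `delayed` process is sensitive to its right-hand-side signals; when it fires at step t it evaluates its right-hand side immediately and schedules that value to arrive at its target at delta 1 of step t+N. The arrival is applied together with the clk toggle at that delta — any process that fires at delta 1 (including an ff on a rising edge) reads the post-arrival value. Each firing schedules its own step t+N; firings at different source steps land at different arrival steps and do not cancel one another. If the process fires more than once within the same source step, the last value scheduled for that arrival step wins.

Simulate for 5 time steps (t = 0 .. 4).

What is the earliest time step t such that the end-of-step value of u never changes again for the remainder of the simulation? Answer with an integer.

2

t=0 Δ0: p=1 x=0 u=1 clk=0 v=0 q=1 r=0
  Δ1: clk:0→1
  Δ2: p:1→0
  Δ3: u:1→0
  (3Δ to stable)
t=1 Δ0: p=0 x=0 u=0 clk=1 v=0 q=1 r=0
  Δ1: clk:1→0
  (1Δ to stable)
t=2 Δ0: p=0 x=0 u=0 clk=0 v=0 q=1 r=0
  Δ1: clk:0→1
  Δ2: p:0→1
  Δ3: u:0→1
  (3Δ to stable)
t=3 Δ0: p=1 x=0 u=1 clk=1 v=0 q=1 r=0
  Δ1: clk:1→0, v:0→1
  (1Δ to stable)
t=4 Δ0: p=1 x=0 u=1 clk=0 v=1 q=1 r=0
  Δ1: clk:0→1
  (1Δ to stable)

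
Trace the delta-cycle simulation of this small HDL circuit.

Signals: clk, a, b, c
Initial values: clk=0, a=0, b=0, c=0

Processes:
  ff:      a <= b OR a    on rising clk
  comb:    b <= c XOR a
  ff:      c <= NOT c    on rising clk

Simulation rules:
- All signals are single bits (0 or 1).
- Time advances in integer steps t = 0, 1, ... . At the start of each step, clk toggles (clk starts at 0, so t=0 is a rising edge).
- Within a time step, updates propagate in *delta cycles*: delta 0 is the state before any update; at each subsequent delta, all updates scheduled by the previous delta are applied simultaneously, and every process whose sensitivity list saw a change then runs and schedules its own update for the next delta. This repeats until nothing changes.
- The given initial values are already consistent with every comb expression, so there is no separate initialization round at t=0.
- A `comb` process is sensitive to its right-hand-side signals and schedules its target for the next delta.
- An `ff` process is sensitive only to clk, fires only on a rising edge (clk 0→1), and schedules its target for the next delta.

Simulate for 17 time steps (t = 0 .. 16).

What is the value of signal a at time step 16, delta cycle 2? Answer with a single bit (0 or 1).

[bits: clk,c,b,a]
t=0: Δ0=0000 Δ1=1000 Δ2=1100 Δ3=1110 | 3Δ
t=1: Δ0=1110 Δ1=0110 | 1Δ
t=2: Δ0=0110 Δ1=1110 Δ2=1011 | 2Δ
t=3: Δ0=1011 Δ1=0011 | 1Δ
t=4: Δ0=0011 Δ1=1011 Δ2=1111 Δ3=1101 | 3Δ
t=5: Δ0=1101 Δ1=0101 | 1Δ
t=6: Δ0=0101 Δ1=1101 Δ2=1001 Δ3=1011 | 3Δ
t=7: Δ0=1011 Δ1=0011 | 1Δ
t=8: Δ0=0011 Δ1=1011 Δ2=1111 Δ3=1101 | 3Δ
t=9: Δ0=1101 Δ1=0101 | 1Δ
t=10: Δ0=0101 Δ1=1101 Δ2=1001 Δ3=1011 | 3Δ
t=11: Δ0=1011 Δ1=0011 | 1Δ
t=12: Δ0=0011 Δ1=1011 Δ2=1111 Δ3=1101 | 3Δ
t=13: Δ0=1101 Δ1=0101 | 1Δ
t=14: Δ0=0101 Δ1=1101 Δ2=1001 Δ3=1011 | 3Δ
t=15: Δ0=1011 Δ1=0011 | 1Δ
t=16: Δ0=0011 Δ1=1011 Δ2=1111 Δ3=1101 | 3Δ

1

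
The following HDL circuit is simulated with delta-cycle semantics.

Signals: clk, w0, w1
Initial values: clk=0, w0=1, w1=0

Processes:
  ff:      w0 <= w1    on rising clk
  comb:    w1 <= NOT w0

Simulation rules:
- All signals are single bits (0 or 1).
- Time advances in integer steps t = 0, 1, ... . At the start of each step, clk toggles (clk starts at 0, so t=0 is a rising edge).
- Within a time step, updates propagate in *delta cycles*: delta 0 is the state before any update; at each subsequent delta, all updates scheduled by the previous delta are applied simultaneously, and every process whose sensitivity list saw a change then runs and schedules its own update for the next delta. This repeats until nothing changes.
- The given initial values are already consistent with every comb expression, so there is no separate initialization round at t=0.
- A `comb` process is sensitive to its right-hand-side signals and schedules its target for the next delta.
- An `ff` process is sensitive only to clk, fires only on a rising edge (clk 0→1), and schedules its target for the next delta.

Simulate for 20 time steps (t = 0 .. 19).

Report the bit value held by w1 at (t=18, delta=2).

t=0 Δ0: w0=1 clk=0 w1=0
  Δ1: clk:0→1
  Δ2: w0:1→0
  Δ3: w1:0→1
  (3Δ to stable)
t=1 Δ0: w0=0 clk=1 w1=1
  Δ1: clk:1→0
  (1Δ to stable)
t=2 Δ0: w0=0 clk=0 w1=1
  Δ1: clk:0→1
  Δ2: w0:0→1
  Δ3: w1:1→0
  (3Δ to stable)
t=3 Δ0: w0=1 clk=1 w1=0
  Δ1: clk:1→0
  (1Δ to stable)
t=4 Δ0: w0=1 clk=0 w1=0
  Δ1: clk:0→1
  Δ2: w0:1→0
  Δ3: w1:0→1
  (3Δ to stable)
t=5 Δ0: w0=0 clk=1 w1=1
  Δ1: clk:1→0
  (1Δ to stable)
t=6 Δ0: w0=0 clk=0 w1=1
  Δ1: clk:0→1
  Δ2: w0:0→1
  Δ3: w1:1→0
  (3Δ to stable)
t=7 Δ0: w0=1 clk=1 w1=0
  Δ1: clk:1→0
  (1Δ to stable)
t=8 Δ0: w0=1 clk=0 w1=0
  Δ1: clk:0→1
  Δ2: w0:1→0
  Δ3: w1:0→1
  (3Δ to stable)
t=9 Δ0: w0=0 clk=1 w1=1
  Δ1: clk:1→0
  (1Δ to stable)
t=10 Δ0: w0=0 clk=0 w1=1
  Δ1: clk:0→1
  Δ2: w0:0→1
  Δ3: w1:1→0
  (3Δ to stable)
t=11 Δ0: w0=1 clk=1 w1=0
  Δ1: clk:1→0
  (1Δ to stable)
t=12 Δ0: w0=1 clk=0 w1=0
  Δ1: clk:0→1
  Δ2: w0:1→0
  Δ3: w1:0→1
  (3Δ to stable)
t=13 Δ0: w0=0 clk=1 w1=1
  Δ1: clk:1→0
  (1Δ to stable)
t=14 Δ0: w0=0 clk=0 w1=1
  Δ1: clk:0→1
  Δ2: w0:0→1
  Δ3: w1:1→0
  (3Δ to stable)
t=15 Δ0: w0=1 clk=1 w1=0
  Δ1: clk:1→0
  (1Δ to stable)
t=16 Δ0: w0=1 clk=0 w1=0
  Δ1: clk:0→1
  Δ2: w0:1→0
  Δ3: w1:0→1
  (3Δ to stable)
t=17 Δ0: w0=0 clk=1 w1=1
  Δ1: clk:1→0
  (1Δ to stable)
t=18 Δ0: w0=0 clk=0 w1=1
  Δ1: clk:0→1
  Δ2: w0:0→1
  Δ3: w1:1→0
  (3Δ to stable)
t=19 Δ0: w0=1 clk=1 w1=0
  Δ1: clk:1→0
  (1Δ to stable)

1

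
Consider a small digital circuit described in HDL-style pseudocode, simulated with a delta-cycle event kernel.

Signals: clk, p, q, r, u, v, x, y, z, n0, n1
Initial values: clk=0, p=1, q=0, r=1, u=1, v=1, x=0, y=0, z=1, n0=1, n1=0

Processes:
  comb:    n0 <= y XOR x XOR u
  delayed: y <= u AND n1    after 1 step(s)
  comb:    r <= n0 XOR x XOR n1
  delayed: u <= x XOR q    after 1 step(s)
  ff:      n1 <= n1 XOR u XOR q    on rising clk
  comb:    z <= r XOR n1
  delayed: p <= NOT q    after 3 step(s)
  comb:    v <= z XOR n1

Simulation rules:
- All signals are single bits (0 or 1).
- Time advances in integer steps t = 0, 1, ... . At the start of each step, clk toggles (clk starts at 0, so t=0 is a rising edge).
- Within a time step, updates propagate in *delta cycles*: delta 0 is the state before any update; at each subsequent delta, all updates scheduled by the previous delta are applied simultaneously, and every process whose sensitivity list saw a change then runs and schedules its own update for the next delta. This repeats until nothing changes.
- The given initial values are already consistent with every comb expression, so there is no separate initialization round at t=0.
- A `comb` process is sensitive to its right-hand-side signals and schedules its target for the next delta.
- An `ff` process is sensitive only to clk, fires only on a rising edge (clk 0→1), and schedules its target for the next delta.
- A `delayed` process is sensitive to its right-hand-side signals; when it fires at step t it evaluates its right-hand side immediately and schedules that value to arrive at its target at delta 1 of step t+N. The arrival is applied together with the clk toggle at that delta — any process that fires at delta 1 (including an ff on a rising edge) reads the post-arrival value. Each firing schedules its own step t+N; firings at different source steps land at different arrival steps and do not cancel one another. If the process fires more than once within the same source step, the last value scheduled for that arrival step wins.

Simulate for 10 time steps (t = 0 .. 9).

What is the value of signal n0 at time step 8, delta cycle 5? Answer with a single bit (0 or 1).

1

t0.Δ0 clk=0 u=1 r=1 y=0 n1=0 v=1 z=1 x=0 p=1 n0=1 q=0
t0.Δ1 clk=1 u=1 r=1 y=0 n1=0 v=1 z=1 x=0 p=1 n0=1 q=0
t0.Δ2 clk=1 u=1 r=1 y=0 n1=1 v=1 z=1 x=0 p=1 n0=1 q=0
t0.Δ3 clk=1 u=1 r=0 y=0 n1=1 v=0 z=0 x=0 p=1 n0=1 q=0
t0.Δ4 clk=1 u=1 r=0 y=0 n1=1 v=1 z=1 x=0 p=1 n0=1 q=0
t0.Δ5 clk=1 u=1 r=0 y=0 n1=1 v=0 z=1 x=0 p=1 n0=1 q=0
t1.Δ0 clk=1 u=1 r=0 y=0 n1=1 v=0 z=1 x=0 p=1 n0=1 q=0
t1.Δ1 clk=0 u=1 r=0 y=1 n1=1 v=0 z=1 x=0 p=1 n0=1 q=0
t1.Δ2 clk=0 u=1 r=0 y=1 n1=1 v=0 z=1 x=0 p=1 n0=0 q=0
t1.Δ3 clk=0 u=1 r=1 y=1 n1=1 v=0 z=1 x=0 p=1 n0=0 q=0
t1.Δ4 clk=0 u=1 r=1 y=1 n1=1 v=0 z=0 x=0 p=1 n0=0 q=0
t1.Δ5 clk=0 u=1 r=1 y=1 n1=1 v=1 z=0 x=0 p=1 n0=0 q=0
t2.Δ0 clk=0 u=1 r=1 y=1 n1=1 v=1 z=0 x=0 p=1 n0=0 q=0
t2.Δ1 clk=1 u=1 r=1 y=1 n1=1 v=1 z=0 x=0 p=1 n0=0 q=0
t2.Δ2 clk=1 u=1 r=1 y=1 n1=0 v=1 z=0 x=0 p=1 n0=0 q=0
t2.Δ3 clk=1 u=1 r=0 y=1 n1=0 v=0 z=1 x=0 p=1 n0=0 q=0
t2.Δ4 clk=1 u=1 r=0 y=1 n1=0 v=1 z=0 x=0 p=1 n0=0 q=0
t2.Δ5 clk=1 u=1 r=0 y=1 n1=0 v=0 z=0 x=0 p=1 n0=0 q=0
t3.Δ0 clk=1 u=1 r=0 y=1 n1=0 v=0 z=0 x=0 p=1 n0=0 q=0
t3.Δ1 clk=0 u=1 r=0 y=0 n1=0 v=0 z=0 x=0 p=1 n0=0 q=0
t3.Δ2 clk=0 u=1 r=0 y=0 n1=0 v=0 z=0 x=0 p=1 n0=1 q=0
t3.Δ3 clk=0 u=1 r=1 y=0 n1=0 v=0 z=0 x=0 p=1 n0=1 q=0
t3.Δ4 clk=0 u=1 r=1 y=0 n1=0 v=0 z=1 x=0 p=1 n0=1 q=0
t3.Δ5 clk=0 u=1 r=1 y=0 n1=0 v=1 z=1 x=0 p=1 n0=1 q=0
t4.Δ0 clk=0 u=1 r=1 y=0 n1=0 v=1 z=1 x=0 p=1 n0=1 q=0
t4.Δ1 clk=1 u=1 r=1 y=0 n1=0 v=1 z=1 x=0 p=1 n0=1 q=0
t4.Δ2 clk=1 u=1 r=1 y=0 n1=1 v=1 z=1 x=0 p=1 n0=1 q=0
t4.Δ3 clk=1 u=1 r=0 y=0 n1=1 v=0 z=0 x=0 p=1 n0=1 q=0
t4.Δ4 clk=1 u=1 r=0 y=0 n1=1 v=1 z=1 x=0 p=1 n0=1 q=0
t4.Δ5 clk=1 u=1 r=0 y=0 n1=1 v=0 z=1 x=0 p=1 n0=1 q=0
t5.Δ0 clk=1 u=1 r=0 y=0 n1=1 v=0 z=1 x=0 p=1 n0=1 q=0
t5.Δ1 clk=0 u=1 r=0 y=1 n1=1 v=0 z=1 x=0 p=1 n0=1 q=0
t5.Δ2 clk=0 u=1 r=0 y=1 n1=1 v=0 z=1 x=0 p=1 n0=0 q=0
t5.Δ3 clk=0 u=1 r=1 y=1 n1=1 v=0 z=1 x=0 p=1 n0=0 q=0
t5.Δ4 clk=0 u=1 r=1 y=1 n1=1 v=0 z=0 x=0 p=1 n0=0 q=0
t5.Δ5 clk=0 u=1 r=1 y=1 n1=1 v=1 z=0 x=0 p=1 n0=0 q=0
t6.Δ0 clk=0 u=1 r=1 y=1 n1=1 v=1 z=0 x=0 p=1 n0=0 q=0
t6.Δ1 clk=1 u=1 r=1 y=1 n1=1 v=1 z=0 x=0 p=1 n0=0 q=0
t6.Δ2 clk=1 u=1 r=1 y=1 n1=0 v=1 z=0 x=0 p=1 n0=0 q=0
t6.Δ3 clk=1 u=1 r=0 y=1 n1=0 v=0 z=1 x=0 p=1 n0=0 q=0
t6.Δ4 clk=1 u=1 r=0 y=1 n1=0 v=1 z=0 x=0 p=1 n0=0 q=0
t6.Δ5 clk=1 u=1 r=0 y=1 n1=0 v=0 z=0 x=0 p=1 n0=0 q=0
t7.Δ0 clk=1 u=1 r=0 y=1 n1=0 v=0 z=0 x=0 p=1 n0=0 q=0
t7.Δ1 clk=0 u=1 r=0 y=0 n1=0 v=0 z=0 x=0 p=1 n0=0 q=0
t7.Δ2 clk=0 u=1 r=0 y=0 n1=0 v=0 z=0 x=0 p=1 n0=1 q=0
t7.Δ3 clk=0 u=1 r=1 y=0 n1=0 v=0 z=0 x=0 p=1 n0=1 q=0
t7.Δ4 clk=0 u=1 r=1 y=0 n1=0 v=0 z=1 x=0 p=1 n0=1 q=0
t7.Δ5 clk=0 u=1 r=1 y=0 n1=0 v=1 z=1 x=0 p=1 n0=1 q=0
t8.Δ0 clk=0 u=1 r=1 y=0 n1=0 v=1 z=1 x=0 p=1 n0=1 q=0
t8.Δ1 clk=1 u=1 r=1 y=0 n1=0 v=1 z=1 x=0 p=1 n0=1 q=0
t8.Δ2 clk=1 u=1 r=1 y=0 n1=1 v=1 z=1 x=0 p=1 n0=1 q=0
t8.Δ3 clk=1 u=1 r=0 y=0 n1=1 v=0 z=0 x=0 p=1 n0=1 q=0
t8.Δ4 clk=1 u=1 r=0 y=0 n1=1 v=1 z=1 x=0 p=1 n0=1 q=0
t8.Δ5 clk=1 u=1 r=0 y=0 n1=1 v=0 z=1 x=0 p=1 n0=1 q=0
t9.Δ0 clk=1 u=1 r=0 y=0 n1=1 v=0 z=1 x=0 p=1 n0=1 q=0
t9.Δ1 clk=0 u=1 r=0 y=1 n1=1 v=0 z=1 x=0 p=1 n0=1 q=0
t9.Δ2 clk=0 u=1 r=0 y=1 n1=1 v=0 z=1 x=0 p=1 n0=0 q=0
t9.Δ3 clk=0 u=1 r=1 y=1 n1=1 v=0 z=1 x=0 p=1 n0=0 q=0
t9.Δ4 clk=0 u=1 r=1 y=1 n1=1 v=0 z=0 x=0 p=1 n0=0 q=0
t9.Δ5 clk=0 u=1 r=1 y=1 n1=1 v=1 z=0 x=0 p=1 n0=0 q=0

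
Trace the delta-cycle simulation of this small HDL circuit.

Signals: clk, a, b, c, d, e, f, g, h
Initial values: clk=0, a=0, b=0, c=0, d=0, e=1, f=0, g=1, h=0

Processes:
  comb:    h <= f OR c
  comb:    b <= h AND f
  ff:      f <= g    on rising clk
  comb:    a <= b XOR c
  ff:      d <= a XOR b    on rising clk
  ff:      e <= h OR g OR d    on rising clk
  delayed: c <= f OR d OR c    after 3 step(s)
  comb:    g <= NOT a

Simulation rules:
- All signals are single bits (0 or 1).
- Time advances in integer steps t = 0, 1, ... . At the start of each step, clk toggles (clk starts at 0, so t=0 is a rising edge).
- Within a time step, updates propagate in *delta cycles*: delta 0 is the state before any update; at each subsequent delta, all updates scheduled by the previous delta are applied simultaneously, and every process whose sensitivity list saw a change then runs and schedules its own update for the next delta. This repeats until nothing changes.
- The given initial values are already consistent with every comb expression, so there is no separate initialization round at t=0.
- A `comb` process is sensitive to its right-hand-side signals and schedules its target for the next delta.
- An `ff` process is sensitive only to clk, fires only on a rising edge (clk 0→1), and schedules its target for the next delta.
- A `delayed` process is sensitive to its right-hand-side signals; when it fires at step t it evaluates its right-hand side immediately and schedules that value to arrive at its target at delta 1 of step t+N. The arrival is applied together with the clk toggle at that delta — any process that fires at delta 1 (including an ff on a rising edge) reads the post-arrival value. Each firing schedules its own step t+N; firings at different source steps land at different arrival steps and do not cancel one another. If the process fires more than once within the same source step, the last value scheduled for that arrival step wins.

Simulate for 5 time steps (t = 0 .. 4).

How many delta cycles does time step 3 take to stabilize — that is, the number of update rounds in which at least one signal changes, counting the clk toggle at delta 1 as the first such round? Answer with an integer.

[bits: f,c,a,g,d,b,clk,h,e]
t=0: Δ0=000100001 Δ1=000100101 Δ2=100100101 Δ3=100100111 Δ4=100101111 Δ5=101101111 Δ6=101001111 | 6Δ
t=1: Δ0=101001111 Δ1=101001011 | 1Δ
t=2: Δ0=101001011 Δ1=101001111 Δ2=001001111 Δ3=001000101 Δ4=000000101 Δ5=000100101 | 5Δ
t=3: Δ0=000100101 Δ1=010100001 Δ2=011100011 Δ3=011000011 | 3Δ
t=4: Δ0=011000011 Δ1=011000111 Δ2=011010111 | 2Δ

3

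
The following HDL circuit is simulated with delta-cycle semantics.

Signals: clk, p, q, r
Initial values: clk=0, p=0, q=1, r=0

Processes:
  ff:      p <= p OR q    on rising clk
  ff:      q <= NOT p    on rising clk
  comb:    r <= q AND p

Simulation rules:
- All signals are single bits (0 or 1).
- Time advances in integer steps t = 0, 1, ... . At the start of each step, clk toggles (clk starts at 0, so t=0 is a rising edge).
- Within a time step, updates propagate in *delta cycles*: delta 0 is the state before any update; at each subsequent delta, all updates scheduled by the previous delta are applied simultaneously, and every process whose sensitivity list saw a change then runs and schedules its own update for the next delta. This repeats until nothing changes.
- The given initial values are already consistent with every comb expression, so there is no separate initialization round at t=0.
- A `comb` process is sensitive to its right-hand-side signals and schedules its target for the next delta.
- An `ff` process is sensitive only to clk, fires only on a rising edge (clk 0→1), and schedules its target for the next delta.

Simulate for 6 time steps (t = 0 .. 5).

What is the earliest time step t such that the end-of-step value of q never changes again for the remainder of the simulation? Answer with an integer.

2

t=0 Δ0: p=0 q=1 clk=0 r=0
  Δ1: clk:0→1
  Δ2: p:0→1
  Δ3: r:0→1
  (3Δ to stable)
t=1 Δ0: p=1 q=1 clk=1 r=1
  Δ1: clk:1→0
  (1Δ to stable)
t=2 Δ0: p=1 q=1 clk=0 r=1
  Δ1: clk:0→1
  Δ2: q:1→0
  Δ3: r:1→0
  (3Δ to stable)
t=3 Δ0: p=1 q=0 clk=1 r=0
  Δ1: clk:1→0
  (1Δ to stable)
t=4 Δ0: p=1 q=0 clk=0 r=0
  Δ1: clk:0→1
  (1Δ to stable)
t=5 Δ0: p=1 q=0 clk=1 r=0
  Δ1: clk:1→0
  (1Δ to stable)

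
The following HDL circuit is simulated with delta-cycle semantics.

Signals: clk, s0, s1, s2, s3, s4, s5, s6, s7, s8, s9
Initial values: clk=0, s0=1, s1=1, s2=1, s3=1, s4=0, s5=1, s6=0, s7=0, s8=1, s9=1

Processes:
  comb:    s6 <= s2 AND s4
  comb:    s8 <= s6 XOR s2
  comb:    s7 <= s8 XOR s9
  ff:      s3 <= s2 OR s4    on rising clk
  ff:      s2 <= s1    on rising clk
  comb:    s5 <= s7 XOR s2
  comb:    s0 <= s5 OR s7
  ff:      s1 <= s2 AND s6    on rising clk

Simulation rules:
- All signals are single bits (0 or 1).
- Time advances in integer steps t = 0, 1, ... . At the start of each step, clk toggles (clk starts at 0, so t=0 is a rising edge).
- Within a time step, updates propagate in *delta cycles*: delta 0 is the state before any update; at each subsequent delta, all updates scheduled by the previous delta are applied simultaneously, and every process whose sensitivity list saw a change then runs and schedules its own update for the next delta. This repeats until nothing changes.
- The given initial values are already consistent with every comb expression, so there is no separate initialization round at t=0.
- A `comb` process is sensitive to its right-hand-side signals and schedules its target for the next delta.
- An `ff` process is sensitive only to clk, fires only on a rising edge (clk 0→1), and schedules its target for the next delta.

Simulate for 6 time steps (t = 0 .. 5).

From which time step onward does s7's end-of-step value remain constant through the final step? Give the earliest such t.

t0.Δ0 s2=1 s9=1 s7=0 s8=1 s4=0 s6=0 clk=0 s1=1 s3=1 s0=1 s5=1
t0.Δ1 s2=1 s9=1 s7=0 s8=1 s4=0 s6=0 clk=1 s1=1 s3=1 s0=1 s5=1
t0.Δ2 s2=1 s9=1 s7=0 s8=1 s4=0 s6=0 clk=1 s1=0 s3=1 s0=1 s5=1
t1.Δ0 s2=1 s9=1 s7=0 s8=1 s4=0 s6=0 clk=1 s1=0 s3=1 s0=1 s5=1
t1.Δ1 s2=1 s9=1 s7=0 s8=1 s4=0 s6=0 clk=0 s1=0 s3=1 s0=1 s5=1
t2.Δ0 s2=1 s9=1 s7=0 s8=1 s4=0 s6=0 clk=0 s1=0 s3=1 s0=1 s5=1
t2.Δ1 s2=1 s9=1 s7=0 s8=1 s4=0 s6=0 clk=1 s1=0 s3=1 s0=1 s5=1
t2.Δ2 s2=0 s9=1 s7=0 s8=1 s4=0 s6=0 clk=1 s1=0 s3=1 s0=1 s5=1
t2.Δ3 s2=0 s9=1 s7=0 s8=0 s4=0 s6=0 clk=1 s1=0 s3=1 s0=1 s5=0
t2.Δ4 s2=0 s9=1 s7=1 s8=0 s4=0 s6=0 clk=1 s1=0 s3=1 s0=0 s5=0
t2.Δ5 s2=0 s9=1 s7=1 s8=0 s4=0 s6=0 clk=1 s1=0 s3=1 s0=1 s5=1
t3.Δ0 s2=0 s9=1 s7=1 s8=0 s4=0 s6=0 clk=1 s1=0 s3=1 s0=1 s5=1
t3.Δ1 s2=0 s9=1 s7=1 s8=0 s4=0 s6=0 clk=0 s1=0 s3=1 s0=1 s5=1
t4.Δ0 s2=0 s9=1 s7=1 s8=0 s4=0 s6=0 clk=0 s1=0 s3=1 s0=1 s5=1
t4.Δ1 s2=0 s9=1 s7=1 s8=0 s4=0 s6=0 clk=1 s1=0 s3=1 s0=1 s5=1
t4.Δ2 s2=0 s9=1 s7=1 s8=0 s4=0 s6=0 clk=1 s1=0 s3=0 s0=1 s5=1
t5.Δ0 s2=0 s9=1 s7=1 s8=0 s4=0 s6=0 clk=1 s1=0 s3=0 s0=1 s5=1
t5.Δ1 s2=0 s9=1 s7=1 s8=0 s4=0 s6=0 clk=0 s1=0 s3=0 s0=1 s5=1

2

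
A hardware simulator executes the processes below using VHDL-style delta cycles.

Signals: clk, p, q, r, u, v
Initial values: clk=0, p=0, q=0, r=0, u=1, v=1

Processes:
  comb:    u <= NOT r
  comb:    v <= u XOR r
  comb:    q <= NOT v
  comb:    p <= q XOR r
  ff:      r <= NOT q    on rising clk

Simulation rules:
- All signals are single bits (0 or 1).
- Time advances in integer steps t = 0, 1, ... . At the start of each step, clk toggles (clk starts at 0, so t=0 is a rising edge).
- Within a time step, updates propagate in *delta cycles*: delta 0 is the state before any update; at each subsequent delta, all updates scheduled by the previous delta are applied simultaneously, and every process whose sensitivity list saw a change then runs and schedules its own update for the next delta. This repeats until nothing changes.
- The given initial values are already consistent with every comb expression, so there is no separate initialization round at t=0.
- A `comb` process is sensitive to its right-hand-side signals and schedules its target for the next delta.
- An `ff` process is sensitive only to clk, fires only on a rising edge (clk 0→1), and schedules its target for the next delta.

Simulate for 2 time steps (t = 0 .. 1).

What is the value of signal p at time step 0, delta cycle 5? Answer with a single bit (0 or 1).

0

t0.Δ0 r=0 q=0 v=1 clk=0 p=0 u=1
t0.Δ1 r=0 q=0 v=1 clk=1 p=0 u=1
t0.Δ2 r=1 q=0 v=1 clk=1 p=0 u=1
t0.Δ3 r=1 q=0 v=0 clk=1 p=1 u=0
t0.Δ4 r=1 q=1 v=1 clk=1 p=1 u=0
t0.Δ5 r=1 q=0 v=1 clk=1 p=0 u=0
t0.Δ6 r=1 q=0 v=1 clk=1 p=1 u=0
t1.Δ0 r=1 q=0 v=1 clk=1 p=1 u=0
t1.Δ1 r=1 q=0 v=1 clk=0 p=1 u=0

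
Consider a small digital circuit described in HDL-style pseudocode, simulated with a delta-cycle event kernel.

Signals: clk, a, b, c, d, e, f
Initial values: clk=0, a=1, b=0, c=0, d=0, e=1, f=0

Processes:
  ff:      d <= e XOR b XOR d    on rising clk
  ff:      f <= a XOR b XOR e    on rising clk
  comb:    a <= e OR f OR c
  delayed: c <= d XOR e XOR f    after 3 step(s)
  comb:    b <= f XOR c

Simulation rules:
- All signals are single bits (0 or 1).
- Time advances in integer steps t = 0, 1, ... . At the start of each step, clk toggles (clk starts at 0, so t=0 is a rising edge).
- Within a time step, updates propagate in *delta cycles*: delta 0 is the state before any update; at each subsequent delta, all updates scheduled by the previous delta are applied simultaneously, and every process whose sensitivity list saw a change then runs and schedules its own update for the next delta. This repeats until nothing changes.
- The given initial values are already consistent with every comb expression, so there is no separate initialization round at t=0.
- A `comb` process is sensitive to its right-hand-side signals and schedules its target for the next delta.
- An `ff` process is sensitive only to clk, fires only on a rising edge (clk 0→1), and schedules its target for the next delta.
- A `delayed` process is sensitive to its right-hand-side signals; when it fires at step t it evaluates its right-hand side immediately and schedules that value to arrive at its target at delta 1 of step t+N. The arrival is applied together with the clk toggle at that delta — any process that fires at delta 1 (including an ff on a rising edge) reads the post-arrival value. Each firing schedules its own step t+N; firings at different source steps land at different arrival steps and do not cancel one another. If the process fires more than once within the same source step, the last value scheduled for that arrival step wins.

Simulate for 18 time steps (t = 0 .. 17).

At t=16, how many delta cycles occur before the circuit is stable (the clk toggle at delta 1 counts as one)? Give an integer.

t=0 Δ0: b=0 a=1 c=0 clk=0 f=0 d=0 e=1
  Δ1: clk:0→1
  Δ2: d:0→1
  (2Δ to stable)
t=1 Δ0: b=0 a=1 c=0 clk=1 f=0 d=1 e=1
  Δ1: clk:1→0
  (1Δ to stable)
t=2 Δ0: b=0 a=1 c=0 clk=0 f=0 d=1 e=1
  Δ1: clk:0→1
  Δ2: d:1→0
  (2Δ to stable)
t=3 Δ0: b=0 a=1 c=0 clk=1 f=0 d=0 e=1
  Δ1: clk:1→0
  (1Δ to stable)
t=4 Δ0: b=0 a=1 c=0 clk=0 f=0 d=0 e=1
  Δ1: clk:0→1
  Δ2: d:0→1
  (2Δ to stable)
t=5 Δ0: b=0 a=1 c=0 clk=1 f=0 d=1 e=1
  Δ1: c:0→1, clk:1→0
  Δ2: b:0→1
  (2Δ to stable)
t=6 Δ0: b=1 a=1 c=1 clk=0 f=0 d=1 e=1
  Δ1: clk:0→1
  Δ2: f:0→1
  Δ3: b:1→0
  (3Δ to stable)
t=7 Δ0: b=0 a=1 c=1 clk=1 f=1 d=1 e=1
  Δ1: c:1→0, clk:1→0
  Δ2: b:0→1
  (2Δ to stable)
t=8 Δ0: b=1 a=1 c=0 clk=0 f=1 d=1 e=1
  Δ1: clk:0→1
  (1Δ to stable)
t=9 Δ0: b=1 a=1 c=0 clk=1 f=1 d=1 e=1
  Δ1: c:0→1, clk:1→0
  Δ2: b:1→0
  (2Δ to stable)
t=10 Δ0: b=0 a=1 c=1 clk=0 f=1 d=1 e=1
  Δ1: clk:0→1
  Δ2: f:1→0, d:1→0
  Δ3: b:0→1
  (3Δ to stable)
t=11 Δ0: b=1 a=1 c=1 clk=1 f=0 d=0 e=1
  Δ1: clk:1→0
  (1Δ to stable)
t=12 Δ0: b=1 a=1 c=1 clk=0 f=0 d=0 e=1
  Δ1: clk:0→1
  Δ2: f:0→1
  Δ3: b:1→0
  (3Δ to stable)
t=13 Δ0: b=0 a=1 c=1 clk=1 f=1 d=0 e=1
  Δ1: clk:1→0
  (1Δ to stable)
t=14 Δ0: b=0 a=1 c=1 clk=0 f=1 d=0 e=1
  Δ1: clk:0→1
  Δ2: f:1→0, d:0→1
  Δ3: b:0→1
  (3Δ to stable)
t=15 Δ0: b=1 a=1 c=1 clk=1 f=0 d=1 e=1
  Δ1: c:1→0, clk:1→0
  Δ2: b:1→0
  (2Δ to stable)
t=16 Δ0: b=0 a=1 c=0 clk=0 f=0 d=1 e=1
  Δ1: clk:0→1
  Δ2: d:1→0
  (2Δ to stable)
t=17 Δ0: b=0 a=1 c=0 clk=1 f=0 d=0 e=1
  Δ1: clk:1→0
  (1Δ to stable)

2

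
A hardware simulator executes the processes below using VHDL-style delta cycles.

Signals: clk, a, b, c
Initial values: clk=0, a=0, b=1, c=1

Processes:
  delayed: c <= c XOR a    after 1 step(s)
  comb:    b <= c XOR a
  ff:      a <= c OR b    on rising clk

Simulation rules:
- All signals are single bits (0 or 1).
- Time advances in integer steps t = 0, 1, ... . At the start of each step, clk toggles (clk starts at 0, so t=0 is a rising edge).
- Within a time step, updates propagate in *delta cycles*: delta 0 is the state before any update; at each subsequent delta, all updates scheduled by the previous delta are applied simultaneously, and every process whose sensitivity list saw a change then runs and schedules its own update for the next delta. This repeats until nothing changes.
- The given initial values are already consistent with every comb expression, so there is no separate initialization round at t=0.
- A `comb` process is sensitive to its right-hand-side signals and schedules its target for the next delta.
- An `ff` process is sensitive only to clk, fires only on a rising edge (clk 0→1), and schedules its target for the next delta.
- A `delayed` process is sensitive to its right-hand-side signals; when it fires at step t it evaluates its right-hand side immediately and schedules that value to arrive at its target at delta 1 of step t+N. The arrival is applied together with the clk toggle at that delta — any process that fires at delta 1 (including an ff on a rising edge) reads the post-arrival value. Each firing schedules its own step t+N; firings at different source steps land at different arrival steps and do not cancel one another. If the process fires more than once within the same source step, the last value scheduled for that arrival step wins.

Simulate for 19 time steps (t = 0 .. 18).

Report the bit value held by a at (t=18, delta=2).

1

t=0 Δ0: a=0 clk=0 b=1 c=1
  Δ1: clk:0→1
  Δ2: a:0→1
  Δ3: b:1→0
  (3Δ to stable)
t=1 Δ0: a=1 clk=1 b=0 c=1
  Δ1: clk:1→0, c:1→0
  Δ2: b:0→1
  (2Δ to stable)
t=2 Δ0: a=1 clk=0 b=1 c=0
  Δ1: clk:0→1, c:0→1
  Δ2: b:1→0
  (2Δ to stable)
t=3 Δ0: a=1 clk=1 b=0 c=1
  Δ1: clk:1→0, c:1→0
  Δ2: b:0→1
  (2Δ to stable)
t=4 Δ0: a=1 clk=0 b=1 c=0
  Δ1: clk:0→1, c:0→1
  Δ2: b:1→0
  (2Δ to stable)
t=5 Δ0: a=1 clk=1 b=0 c=1
  Δ1: clk:1→0, c:1→0
  Δ2: b:0→1
  (2Δ to stable)
t=6 Δ0: a=1 clk=0 b=1 c=0
  Δ1: clk:0→1, c:0→1
  Δ2: b:1→0
  (2Δ to stable)
t=7 Δ0: a=1 clk=1 b=0 c=1
  Δ1: clk:1→0, c:1→0
  Δ2: b:0→1
  (2Δ to stable)
t=8 Δ0: a=1 clk=0 b=1 c=0
  Δ1: clk:0→1, c:0→1
  Δ2: b:1→0
  (2Δ to stable)
t=9 Δ0: a=1 clk=1 b=0 c=1
  Δ1: clk:1→0, c:1→0
  Δ2: b:0→1
  (2Δ to stable)
t=10 Δ0: a=1 clk=0 b=1 c=0
  Δ1: clk:0→1, c:0→1
  Δ2: b:1→0
  (2Δ to stable)
t=11 Δ0: a=1 clk=1 b=0 c=1
  Δ1: clk:1→0, c:1→0
  Δ2: b:0→1
  (2Δ to stable)
t=12 Δ0: a=1 clk=0 b=1 c=0
  Δ1: clk:0→1, c:0→1
  Δ2: b:1→0
  (2Δ to stable)
t=13 Δ0: a=1 clk=1 b=0 c=1
  Δ1: clk:1→0, c:1→0
  Δ2: b:0→1
  (2Δ to stable)
t=14 Δ0: a=1 clk=0 b=1 c=0
  Δ1: clk:0→1, c:0→1
  Δ2: b:1→0
  (2Δ to stable)
t=15 Δ0: a=1 clk=1 b=0 c=1
  Δ1: clk:1→0, c:1→0
  Δ2: b:0→1
  (2Δ to stable)
t=16 Δ0: a=1 clk=0 b=1 c=0
  Δ1: clk:0→1, c:0→1
  Δ2: b:1→0
  (2Δ to stable)
t=17 Δ0: a=1 clk=1 b=0 c=1
  Δ1: clk:1→0, c:1→0
  Δ2: b:0→1
  (2Δ to stable)
t=18 Δ0: a=1 clk=0 b=1 c=0
  Δ1: clk:0→1, c:0→1
  Δ2: b:1→0
  (2Δ to stable)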